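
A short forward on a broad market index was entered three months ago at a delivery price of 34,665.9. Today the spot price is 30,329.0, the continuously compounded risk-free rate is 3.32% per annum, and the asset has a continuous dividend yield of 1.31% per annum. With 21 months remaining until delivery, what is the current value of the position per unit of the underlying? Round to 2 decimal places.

Current fair forward for the remaining 21 months: F = S·e^((r − q)·T), (r − q) = 0.0332 − 0.0131 = 0.0201
F = 30329.0 · e^(0.0201 × 21/12) = 30329.0 × 1.03580096 = 31414.8073
Value of long forward = (F − K)·e^(−rT) = (31414.8073 − 34665.9) · e^(−0.0332·21/12)
= -3251.0927 × 0.94355559 = -3067.59
Short position value = −(long value) = 3067.59

3067.59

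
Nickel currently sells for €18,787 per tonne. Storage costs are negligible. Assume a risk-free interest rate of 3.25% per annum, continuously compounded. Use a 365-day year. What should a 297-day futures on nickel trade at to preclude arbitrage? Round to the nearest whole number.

F = S·e^(rT) = 18787 · e^(0.0325 × 297/365) = 18787 · e^0.026445
= 18787 × 1.026798 = €19,290 per tonne

€19,290 per tonne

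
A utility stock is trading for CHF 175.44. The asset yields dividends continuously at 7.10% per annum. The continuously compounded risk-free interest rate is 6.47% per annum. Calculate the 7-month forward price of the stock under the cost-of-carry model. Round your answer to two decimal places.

CHF 174.80

F = S·e^((r − q)T) = 175.44 · e^((0.0647 − 0.0710) × 7/12)
= 175.44 · e^-0.003675 = 175.44 × 0.996332
F = CHF 174.80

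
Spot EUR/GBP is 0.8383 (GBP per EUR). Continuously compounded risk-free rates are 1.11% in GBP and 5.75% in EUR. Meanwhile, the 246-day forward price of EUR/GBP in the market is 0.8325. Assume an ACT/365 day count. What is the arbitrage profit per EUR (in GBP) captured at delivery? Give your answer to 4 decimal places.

0.0200 per EUR (in GBP)

Fair forward: F* = S·e^(carry·T), with carry = (r_GBP − r_EUR) = 0.0111 − 0.0575 = -0.0464
F* = 0.8383 · e^(-0.0464 × 246/365) = 0.8383 · e^-0.031272 = 0.8383 × 0.969212 = 0.8125
Market 0.8325 > fair 0.8125: forward overpriced → cash-and-carry (buy spot, short the forward).
At maturity, profit = |F_mkt − F*| = |0.8325 − 0.8125| = 0.0200 per EUR (in GBP)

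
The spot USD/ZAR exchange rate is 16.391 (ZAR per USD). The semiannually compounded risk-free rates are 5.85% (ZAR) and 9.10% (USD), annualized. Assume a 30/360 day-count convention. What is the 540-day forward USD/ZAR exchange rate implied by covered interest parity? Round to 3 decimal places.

By covered interest parity, F = S · (1+r_ZAR/2)^(2T) / (1+r_USD/2)^(2T)
= 16.391 × 1.090342 / 1.142805 = 16.391 × 0.954093
F = 15.639 ZAR per USD

15.639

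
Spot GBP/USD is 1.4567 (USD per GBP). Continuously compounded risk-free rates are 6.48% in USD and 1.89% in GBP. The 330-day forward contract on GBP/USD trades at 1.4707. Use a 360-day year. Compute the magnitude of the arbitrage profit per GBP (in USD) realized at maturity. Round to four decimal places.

Fair forward: F* = S·e^(carry·T), with carry = (r_USD − r_GBP) = 0.0648 − 0.0189 = 0.0459
F* = 1.4567 · e^(0.0459 × 330/360) = 1.4567 · e^0.042075 = 1.4567 × 1.042973 = 1.5193
Market 1.4707 < fair 1.5193: forward underpriced → reverse cash-and-carry (short spot, go long the forward).
At maturity, profit = |F_mkt − F*| = |1.4707 − 1.5193| = 0.0486 per GBP (in USD)

0.0486 per GBP (in USD)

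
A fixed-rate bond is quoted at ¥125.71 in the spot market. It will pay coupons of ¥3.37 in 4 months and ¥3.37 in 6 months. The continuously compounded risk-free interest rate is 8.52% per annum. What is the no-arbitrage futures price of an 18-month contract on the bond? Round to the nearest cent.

¥135.46

PV(coupons) I = 3.37·e^(−0.0852·4/12) + 3.37·e^(−0.0852·6/12)
I = 3.2756 + 3.2295 = 6.5051
F = (S − I)·e^(rT) = (125.71 − 6.5051) · e^(0.0852·18/12)
= 119.2049 · e^0.127800 = 119.2049 × 1.136326 = ¥135.46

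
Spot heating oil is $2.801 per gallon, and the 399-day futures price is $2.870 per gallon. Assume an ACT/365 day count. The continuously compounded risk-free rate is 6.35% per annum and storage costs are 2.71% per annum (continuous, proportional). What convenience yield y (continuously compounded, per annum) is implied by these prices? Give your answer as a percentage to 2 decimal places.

6.83%

F = S·e^((r+u−y)T) ⇒ (r+u−y) = ln(F/S)/T
ln(2.870/2.801) = 0.024336; /T ⇒ 0.022262
y = r + u − ln(F/S)/T = 0.0635 + 0.0271 − 0.022262 = 0.068338
y = 6.83%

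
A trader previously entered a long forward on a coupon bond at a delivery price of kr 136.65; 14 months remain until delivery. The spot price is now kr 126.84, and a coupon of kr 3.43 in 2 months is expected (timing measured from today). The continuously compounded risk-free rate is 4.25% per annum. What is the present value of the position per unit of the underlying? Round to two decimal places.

PV(remaining coupons) I = 3.43·e^(−0.0425·2/12) = 3.4058
Current forward F = (S − I)·e^(rT) = (126.84 − 3.4058)·e^(0.0425·14/12) = 123.4342 × 1.050833 = 129.7087
Value (long) = (F − K)·e^(−rT) = (129.7087 − 136.65) × 0.951626 = -6.6055
Value = -kr 6.61

-kr 6.61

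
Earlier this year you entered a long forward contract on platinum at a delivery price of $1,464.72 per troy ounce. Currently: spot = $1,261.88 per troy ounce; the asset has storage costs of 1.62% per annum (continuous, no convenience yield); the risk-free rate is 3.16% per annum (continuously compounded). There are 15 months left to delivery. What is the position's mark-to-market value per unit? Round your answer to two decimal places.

Current fair forward for the remaining 15 months: F = S·e^((r + u)·T), (r + u) = 0.0316 + 0.0162 = 0.0478
F = 1261.88 · e^(0.0478 × 15/12) = 1261.88 × 1.06157112 = 1339.5754
Value of long forward = (F − K)·e^(−rT) = (1339.5754 − 1464.72) · e^(−0.0316·15/12)
= -125.1446 × 0.96126995 = -120.30

-$120.30 per troy ounce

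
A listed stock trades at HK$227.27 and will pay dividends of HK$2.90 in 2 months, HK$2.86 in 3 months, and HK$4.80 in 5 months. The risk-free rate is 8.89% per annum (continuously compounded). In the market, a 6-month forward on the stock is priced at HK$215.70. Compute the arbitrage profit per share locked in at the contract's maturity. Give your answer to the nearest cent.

PV(dividends) I = 2.90·e^(−0.0889·2/12) + 2.86·e^(−0.0889·3/12) + 4.80·e^(−0.0889·5/12) = 10.2799
Fair forward F* = (S − I)·e^(rT) = (227.27 − 10.2799)·e^0.044450 = 216.9901 × 1.045453 = 226.8530
Market HK$215.70 < fair 226.8530: forward underpriced → reverse cash-and-carry (short the stock, invest proceeds at r, pay the dividends, go long the forward).
Profit at T = |F_mkt − F*| = |215.70 − 226.8530| = HK$11.15 per share

HK$11.15 per share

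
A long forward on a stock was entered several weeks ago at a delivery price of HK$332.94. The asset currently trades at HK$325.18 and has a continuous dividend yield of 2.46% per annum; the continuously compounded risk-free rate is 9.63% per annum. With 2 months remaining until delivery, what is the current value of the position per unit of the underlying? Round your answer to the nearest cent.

-HK$3.79

Current fair forward for the remaining 2 months: F = S·e^((r − q)·T), (r − q) = 0.0963 − 0.0246 = 0.0717
F = 325.18 · e^(0.0717 × 2/12) = 325.18 × 1.012022 = 329.0893
Value of long forward = (F − K)·e^(−rT) = (329.0893 − 332.94) · e^(−0.0963·2/12)
= -3.8507 × 0.984078 = -3.79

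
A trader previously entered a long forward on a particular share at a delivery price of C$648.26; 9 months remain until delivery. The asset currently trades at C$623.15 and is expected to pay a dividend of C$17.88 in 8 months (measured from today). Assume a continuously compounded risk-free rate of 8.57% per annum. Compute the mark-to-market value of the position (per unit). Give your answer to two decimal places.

-C$1.64

PV(remaining dividends) I = 17.88·e^(−0.0857·8/12) = 16.8871
Current forward F = (S − I)·e^(rT) = (623.15 − 16.8871)·e^(0.0857·9/12) = 606.2629 × 1.066386 = 646.5103
Value (long) = (F − K)·e^(−rT) = (646.5103 − 648.26) × 0.937747 = -1.6408
Value = -C$1.64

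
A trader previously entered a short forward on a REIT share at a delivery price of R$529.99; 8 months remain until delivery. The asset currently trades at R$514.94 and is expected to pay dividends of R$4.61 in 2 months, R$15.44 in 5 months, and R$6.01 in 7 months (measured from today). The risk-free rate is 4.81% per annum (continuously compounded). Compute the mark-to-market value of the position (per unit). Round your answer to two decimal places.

R$23.88

PV(remaining dividends) I = 4.61·e^(−0.0481·2/12) + 15.44·e^(−0.0481·5/12) + 6.01·e^(−0.0481·7/12) = 25.5505
Current forward F = (S − I)·e^(rT) = (514.94 − 25.5505)·e^(0.0481·8/12) = 489.3895 × 1.032586 = 505.3367
Value (long) = (F − K)·e^(−rT) = (505.3367 − 529.99) × 0.968442 = -23.8753
Short position value = −(long value) = R$23.88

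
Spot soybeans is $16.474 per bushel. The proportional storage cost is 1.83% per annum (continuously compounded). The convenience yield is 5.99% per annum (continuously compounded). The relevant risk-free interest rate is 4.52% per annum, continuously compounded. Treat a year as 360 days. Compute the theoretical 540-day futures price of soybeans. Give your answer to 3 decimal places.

Net carry = r + u − y = 0.0452 + 0.0183 − 0.0599 = 0.0036
F = S·e^((r+u−y)T) = 16.474 · e^(0.0036 × 540/360) = 16.474 · e^0.005400
= 16.474 × 1.005415 = $16.563 per bushel

$16.563 per bushel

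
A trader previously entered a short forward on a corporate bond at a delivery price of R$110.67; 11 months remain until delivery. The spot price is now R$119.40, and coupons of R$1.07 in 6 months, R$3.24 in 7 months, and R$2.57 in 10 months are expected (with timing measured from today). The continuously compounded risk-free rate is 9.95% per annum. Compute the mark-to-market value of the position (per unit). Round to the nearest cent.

PV(remaining coupons) I = 1.07·e^(−0.0995·6/12) + 3.24·e^(−0.0995·7/12) + 2.57·e^(−0.0995·10/12) = 6.4409
Current forward F = (S − I)·e^(rT) = (119.40 − 6.4409)·e^(0.0995·11/12) = 112.9591 × 1.095497 = 123.7464
Value (long) = (F − K)·e^(−rT) = (123.7464 − 110.67) × 0.912828 = 11.9365
Short position value = −(long value) = -R$11.94

-R$11.94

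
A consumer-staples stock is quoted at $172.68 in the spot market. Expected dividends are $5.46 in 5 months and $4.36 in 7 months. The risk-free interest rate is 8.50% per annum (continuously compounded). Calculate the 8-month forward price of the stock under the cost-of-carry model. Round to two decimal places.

PV(dividends) I = 5.46·e^(−0.0850·5/12) + 4.36·e^(−0.0850·7/12)
I = 5.2700 + 4.1491 = 9.4191
F = (S − I)·e^(rT) = (172.68 − 9.4191) · e^(0.0850·8/12)
= 163.2609 · e^0.056667 = 163.2609 × 1.058303 = $172.78

$172.78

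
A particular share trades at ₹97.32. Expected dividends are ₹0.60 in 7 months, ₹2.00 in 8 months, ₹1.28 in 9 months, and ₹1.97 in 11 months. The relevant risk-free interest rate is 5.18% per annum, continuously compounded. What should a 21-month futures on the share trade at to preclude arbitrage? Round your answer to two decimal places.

₹100.40

PV(dividends) I = 0.60·e^(−0.0518·7/12) + 2.00·e^(−0.0518·8/12) + 1.28·e^(−0.0518·9/12) + 1.97·e^(−0.0518·11/12)
I = 0.5821 + 1.9321 + 1.2312 + 1.8786 = 5.6240
F = (S − I)·e^(rT) = (97.32 − 5.6240) · e^(0.0518·21/12)
= 91.6960 · e^0.090650 = 91.6960 × 1.094886 = ₹100.40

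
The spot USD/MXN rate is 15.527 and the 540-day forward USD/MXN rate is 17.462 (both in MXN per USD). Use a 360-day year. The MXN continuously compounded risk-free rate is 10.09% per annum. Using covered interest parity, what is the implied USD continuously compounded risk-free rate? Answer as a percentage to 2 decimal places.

F = S·e^((r_MXN − r_USD)T) ⇒ r_USD = r_MXN − ln(F/S)/T
ln(17.462/15.527) = 0.117447; /(540/360) = 0.078298
r_USD = 0.1009 − 0.078298 = 0.022602
r_USD = 2.26%

2.26%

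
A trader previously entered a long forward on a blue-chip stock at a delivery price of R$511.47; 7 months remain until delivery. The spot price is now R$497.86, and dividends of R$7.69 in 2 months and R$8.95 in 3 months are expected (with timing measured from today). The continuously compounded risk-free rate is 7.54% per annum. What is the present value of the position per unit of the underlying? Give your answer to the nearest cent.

PV(remaining dividends) I = 7.69·e^(−0.0754·2/12) + 8.95·e^(−0.0754·3/12) = 16.3768
Current forward F = (S − I)·e^(rT) = (497.86 − 16.3768)·e^(0.0754·7/12) = 481.4832 × 1.044965 = 503.1331
Value (long) = (F − K)·e^(−rT) = (503.1331 − 511.47) × 0.956970 = -7.9782
Value = -R$7.98

-R$7.98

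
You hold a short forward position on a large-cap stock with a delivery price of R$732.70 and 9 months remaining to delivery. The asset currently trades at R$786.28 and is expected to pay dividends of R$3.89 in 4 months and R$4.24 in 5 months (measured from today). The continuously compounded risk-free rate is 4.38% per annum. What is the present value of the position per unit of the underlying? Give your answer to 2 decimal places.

PV(remaining dividends) I = 3.89·e^(−0.0438·4/12) + 4.24·e^(−0.0438·5/12) = 7.9969
Current forward F = (S − I)·e^(rT) = (786.28 − 7.9969)·e^(0.0438·9/12) = 778.2831 × 1.033396 = 804.2746
Value (long) = (F − K)·e^(−rT) = (804.2746 − 732.70) × 0.967684 = 69.2616
Short position value = −(long value) = -R$69.26

-R$69.26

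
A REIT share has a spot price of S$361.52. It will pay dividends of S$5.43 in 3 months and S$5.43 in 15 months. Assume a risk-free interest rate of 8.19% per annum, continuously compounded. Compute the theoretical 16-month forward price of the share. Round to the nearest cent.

S$391.83

PV(dividends) I = 5.43·e^(−0.0819·3/12) + 5.43·e^(−0.0819·15/12)
I = 5.3200 + 4.9016 = 10.2216
F = (S − I)·e^(rT) = (361.52 − 10.2216) · e^(0.0819·16/12)
= 351.2984 · e^0.109200 = 351.2984 × 1.115385 = S$391.83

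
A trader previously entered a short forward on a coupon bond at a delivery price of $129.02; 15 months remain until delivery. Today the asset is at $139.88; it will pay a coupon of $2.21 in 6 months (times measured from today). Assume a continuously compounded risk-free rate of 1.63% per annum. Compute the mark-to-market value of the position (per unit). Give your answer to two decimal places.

PV(remaining coupons) I = 2.21·e^(−0.0163·6/12) = 2.1921
Current forward F = (S − I)·e^(rT) = (139.88 − 2.1921)·e^(0.0163·15/12) = 137.6879 × 1.020584 = 140.5221
Value (long) = (F − K)·e^(−rT) = (140.5221 − 129.02) × 0.979831 = 11.2701
Short position value = −(long value) = -$11.27

-$11.27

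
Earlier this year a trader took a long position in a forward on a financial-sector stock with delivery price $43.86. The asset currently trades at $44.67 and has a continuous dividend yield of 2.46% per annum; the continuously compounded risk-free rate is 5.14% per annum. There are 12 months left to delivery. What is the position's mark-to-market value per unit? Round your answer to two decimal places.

$1.92

Current fair forward for the remaining 12 months: F = S·e^((r − q)·T), (r − q) = 0.0514 − 0.0246 = 0.0268
F = 44.67 · e^(0.0268 × 12/12) = 44.67 × 1.027162 = 45.8833
Value of long forward = (F − K)·e^(−rT) = (45.8833 − 43.86) · e^(−0.0514·12/12)
= 2.0233 × 0.949899 = 1.92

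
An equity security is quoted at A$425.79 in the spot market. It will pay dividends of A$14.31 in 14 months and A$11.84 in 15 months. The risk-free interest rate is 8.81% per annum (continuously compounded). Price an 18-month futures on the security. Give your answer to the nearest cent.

PV(dividends) I = 14.31·e^(−0.0881·14/12) + 11.84·e^(−0.0881·15/12)
I = 12.9122 + 10.6054 = 23.5176
F = (S − I)·e^(rT) = (425.79 − 23.5176) · e^(0.0881·18/12)
= 402.2724 · e^0.132150 = 402.2724 × 1.141279 = A$459.11

A$459.11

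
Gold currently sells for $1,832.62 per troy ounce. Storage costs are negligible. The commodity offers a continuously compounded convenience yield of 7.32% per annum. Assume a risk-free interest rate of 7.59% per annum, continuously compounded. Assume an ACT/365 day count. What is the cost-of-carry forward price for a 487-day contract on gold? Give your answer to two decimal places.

$1,839.23 per troy ounce

Net carry = r + u − y = 0.0759 + 0.0000 − 0.0732 = 0.0027
F = S·e^((r+u−y)T) = 1832.62 · e^(0.0027 × 487/365) = 1832.62 · e^0.00360247
= 1832.62 × 1.00360897 = $1,839.23 per troy ounce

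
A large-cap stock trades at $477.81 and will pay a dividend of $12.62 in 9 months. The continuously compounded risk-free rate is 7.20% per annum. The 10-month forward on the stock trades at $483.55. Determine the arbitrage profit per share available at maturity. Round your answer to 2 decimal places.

PV(dividends) I = 12.62·e^(−0.0720·9/12) = 11.9566
Fair forward F* = (S − I)·e^(rT) = (477.81 − 11.9566)·e^0.060000 = 465.8534 × 1.061837 = 494.6604
Market $483.55 < fair 494.6604: forward underpriced → reverse cash-and-carry (short the stock, invest proceeds at r, pay the dividends, go long the forward).
Profit at T = |F_mkt − F*| = |483.55 − 494.6604| = $11.11 per share

$11.11 per share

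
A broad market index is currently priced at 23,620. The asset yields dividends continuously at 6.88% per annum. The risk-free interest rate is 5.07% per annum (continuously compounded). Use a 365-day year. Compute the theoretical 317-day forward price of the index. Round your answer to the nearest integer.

23,252

F = S·e^((r − q)T) = 23620 · e^((0.0507 − 0.0688) × 317/365)
= 23620 · e^-0.015720 = 23620 × 0.984403
F = 23,252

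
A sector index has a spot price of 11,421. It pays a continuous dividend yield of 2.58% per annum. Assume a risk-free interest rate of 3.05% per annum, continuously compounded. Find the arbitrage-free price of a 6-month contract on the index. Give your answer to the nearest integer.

11,448

F = S·e^((r − q)T) = 11421 · e^((0.0305 − 0.0258) × 6/12)
= 11421 · e^0.002350 = 11421 × 1.002353
F = 11,448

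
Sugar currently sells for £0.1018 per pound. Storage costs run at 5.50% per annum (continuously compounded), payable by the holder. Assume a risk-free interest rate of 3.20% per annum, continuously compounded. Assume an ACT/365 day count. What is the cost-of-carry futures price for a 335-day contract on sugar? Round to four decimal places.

Net carry = r + u − y = 0.0320 + 0.0550 − 0.0000 = 0.0870
F = S·e^((r+u−y)T) = 0.1018 · e^(0.0870 × 335/365) = 0.1018 · e^0.079849
= 0.1018 × 1.083124 = £0.1103 per pound

£0.1103 per pound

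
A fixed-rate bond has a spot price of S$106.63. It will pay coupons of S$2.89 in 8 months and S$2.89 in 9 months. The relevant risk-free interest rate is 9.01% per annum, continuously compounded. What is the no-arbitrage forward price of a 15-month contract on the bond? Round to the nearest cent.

PV(coupons) I = 2.89·e^(−0.0901·8/12) + 2.89·e^(−0.0901·9/12)
I = 2.7215 + 2.7012 = 5.4227
F = (S − I)·e^(rT) = (106.63 − 5.4227) · e^(0.0901·15/12)
= 101.2073 · e^0.112625 = 101.2073 × 1.119212 = S$113.27

S$113.27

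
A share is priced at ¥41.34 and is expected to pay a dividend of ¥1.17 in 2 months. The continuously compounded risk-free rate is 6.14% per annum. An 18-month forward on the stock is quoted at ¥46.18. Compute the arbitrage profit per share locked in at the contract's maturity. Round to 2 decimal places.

PV(dividends) I = 1.17·e^(−0.0614·2/12) = 1.1581
Fair forward F* = (S − I)·e^(rT) = (41.34 − 1.1581)·e^0.092100 = 40.1819 × 1.096474 = 44.0584
Market ¥46.18 > fair 44.0584: forward overpriced → cash-and-carry (borrow at r, buy the stock and collect the dividends, short the forward).
Profit at T = |F_mkt − F*| = |46.18 − 44.0584| = ¥2.12 per share

¥2.12 per share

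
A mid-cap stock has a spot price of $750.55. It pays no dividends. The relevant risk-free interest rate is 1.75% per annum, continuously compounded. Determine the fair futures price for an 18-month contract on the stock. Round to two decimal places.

F = S·e^(rT) = 750.55 · e^(0.0175 × 18/12)
= 750.55 · e^0.026250 = 750.55 × 1.026598
F = $770.51

$770.51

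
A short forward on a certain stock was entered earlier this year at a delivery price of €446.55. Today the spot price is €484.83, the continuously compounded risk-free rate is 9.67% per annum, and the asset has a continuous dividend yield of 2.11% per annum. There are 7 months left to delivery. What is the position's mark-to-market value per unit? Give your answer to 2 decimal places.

-€56.84

Current fair forward for the remaining 7 months: F = S·e^((r − q)·T), (r − q) = 0.0967 − 0.0211 = 0.0756
F = 484.83 · e^(0.0756 × 7/12) = 484.83 × 1.045087 = 506.6895
Value of long forward = (F − K)·e^(−rT) = (506.6895 − 446.55) · e^(−0.0967·7/12)
= 60.1395 × 0.945153 = 56.84
Short position value = −(long value) = -€56.84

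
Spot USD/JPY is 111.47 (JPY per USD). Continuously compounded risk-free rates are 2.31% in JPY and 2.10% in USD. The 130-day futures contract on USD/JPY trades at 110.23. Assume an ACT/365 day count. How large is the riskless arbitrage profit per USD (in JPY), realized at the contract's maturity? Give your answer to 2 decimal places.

Fair futures: F* = S·e^(carry·T), with carry = (r_JPY − r_USD) = 0.0231 − 0.0210 = 0.0021
F* = 111.47 · e^(0.0021 × 130/365) = 111.47 · e^0.000748 = 111.47 × 1.000748 = 111.5534
Market 110.23 < fair 111.5534: forward underpriced → reverse cash-and-carry (short spot, go long the forward).
At maturity, profit = |F_mkt − F*| = |110.23 − 111.5534| = 1.32 per USD (in JPY)

1.32 per USD (in JPY)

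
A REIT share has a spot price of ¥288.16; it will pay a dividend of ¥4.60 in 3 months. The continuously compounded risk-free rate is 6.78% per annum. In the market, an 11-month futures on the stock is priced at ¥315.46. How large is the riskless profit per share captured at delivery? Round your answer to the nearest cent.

¥13.64 per share

PV(dividends) I = 4.60·e^(−0.0678·3/12) = 4.5227
Fair futures F* = (S − I)·e^(rT) = (288.16 − 4.5227)·e^0.062150 = 283.6373 × 1.064122 = 301.8247
Market ¥315.46 > fair 301.8247: forward overpriced → cash-and-carry (borrow at r, buy the stock and collect the dividends, short the forward).
Profit at T = |F_mkt − F*| = |315.46 − 301.8247| = ¥13.64 per share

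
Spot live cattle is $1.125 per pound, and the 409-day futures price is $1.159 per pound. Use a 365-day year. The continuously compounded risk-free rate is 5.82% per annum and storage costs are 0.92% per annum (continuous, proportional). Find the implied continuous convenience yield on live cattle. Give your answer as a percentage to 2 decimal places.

4.08%

F = S·e^((r+u−y)T) ⇒ (r+u−y) = ln(F/S)/T
ln(1.159/1.125) = 0.029775; /T ⇒ 0.026572
y = r + u − ln(F/S)/T = 0.0582 + 0.0092 − 0.026572 = 0.040828
y = 4.08%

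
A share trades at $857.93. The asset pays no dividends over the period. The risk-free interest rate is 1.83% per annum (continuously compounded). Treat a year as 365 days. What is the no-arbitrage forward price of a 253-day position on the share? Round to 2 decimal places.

F = S·e^(rT) = 857.93 · e^(0.0183 × 253/365)
= 857.93 · e^0.012685 = 857.93 × 1.012766
F = $868.88

$868.88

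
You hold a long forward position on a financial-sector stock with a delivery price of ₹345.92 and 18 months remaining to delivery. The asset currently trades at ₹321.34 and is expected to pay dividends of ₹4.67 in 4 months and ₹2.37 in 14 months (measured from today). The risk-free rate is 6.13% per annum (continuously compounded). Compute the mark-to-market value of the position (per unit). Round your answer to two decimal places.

-₹0.97

PV(remaining dividends) I = 4.67·e^(−0.0613·4/12) + 2.37·e^(−0.0613·14/12) = 6.7820
Current forward F = (S − I)·e^(rT) = (321.34 − 6.7820)·e^(0.0613·18/12) = 314.5580 × 1.096310 = 344.8531
Value (long) = (F − K)·e^(−rT) = (344.8531 − 345.92) × 0.912151 = -0.9732
Value = -₹0.97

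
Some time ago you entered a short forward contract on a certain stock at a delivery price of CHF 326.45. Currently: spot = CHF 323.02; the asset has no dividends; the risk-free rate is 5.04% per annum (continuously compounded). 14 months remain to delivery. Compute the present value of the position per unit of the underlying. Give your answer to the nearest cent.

-CHF 15.21

Current fair forward for the remaining 14 months: F = S·e^(r·T), r = 0.0504
F = 323.02 · e^(0.0504 × 14/12) = 323.02 × 1.060563 = 342.5831
Value of long forward = (F − K)·e^(−rT) = (342.5831 − 326.45) · e^(−0.0504·14/12)
= 16.1331 × 0.942895 = 15.21
Short position value = −(long value) = -CHF 15.21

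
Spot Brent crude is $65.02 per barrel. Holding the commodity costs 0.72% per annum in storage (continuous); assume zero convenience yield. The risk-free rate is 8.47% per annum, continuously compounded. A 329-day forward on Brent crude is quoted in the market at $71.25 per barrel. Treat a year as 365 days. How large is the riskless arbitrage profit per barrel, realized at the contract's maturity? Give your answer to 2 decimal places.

Fair forward: F* = S·e^(carry·T), with carry = (r + u) = 0.0847 + 0.0072 = 0.0919
F* = 65.02 · e^(0.0919 × 329/365) = 65.02 · e^0.082836 = 65.02 × 1.086364 = $70.6354
Market $71.25 > fair $70.6354: forward overpriced → cash-and-carry (buy spot, short the forward).
At maturity, profit = |F_mkt − F*| = |71.25 − 70.6354| = $0.61 per barrel

$0.61 per barrel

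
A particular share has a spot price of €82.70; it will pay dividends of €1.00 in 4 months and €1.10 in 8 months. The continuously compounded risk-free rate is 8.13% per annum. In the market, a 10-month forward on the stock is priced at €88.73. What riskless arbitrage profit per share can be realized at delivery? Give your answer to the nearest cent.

PV(dividends) I = 1.00·e^(−0.0813·4/12) + 1.10·e^(−0.0813·8/12) = 2.0152
Fair forward F* = (S − I)·e^(rT) = (82.70 − 2.0152)·e^0.067750 = 80.6848 × 1.070098 = 86.3406
Market €88.73 > fair 86.3406: forward overpriced → cash-and-carry (borrow at r, buy the stock and collect the dividends, short the forward).
Profit at T = |F_mkt − F*| = |88.73 − 86.3406| = €2.39 per share

€2.39 per share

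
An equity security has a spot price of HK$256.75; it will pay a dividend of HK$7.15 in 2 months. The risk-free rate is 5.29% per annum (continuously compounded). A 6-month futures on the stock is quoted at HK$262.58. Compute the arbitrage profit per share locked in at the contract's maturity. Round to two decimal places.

PV(dividends) I = 7.15·e^(−0.0529·2/12) = 7.0872
Fair futures F* = (S − I)·e^(rT) = (256.75 − 7.0872)·e^0.026450 = 249.6628 × 1.026803 = 256.3545
Market HK$262.58 > fair 256.3545: forward overpriced → cash-and-carry (borrow at r, buy the stock and collect the dividends, short the forward).
Profit at T = |F_mkt − F*| = |262.58 − 256.3545| = HK$6.23 per share

HK$6.23 per share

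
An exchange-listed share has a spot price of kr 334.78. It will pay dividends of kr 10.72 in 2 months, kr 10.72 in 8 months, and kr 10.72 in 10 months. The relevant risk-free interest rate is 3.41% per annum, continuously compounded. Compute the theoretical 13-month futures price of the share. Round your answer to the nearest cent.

kr 314.63

PV(dividends) I = 10.72·e^(−0.0341·2/12) + 10.72·e^(−0.0341·8/12) + 10.72·e^(−0.0341·10/12)
I = 10.6592 + 10.4790 + 10.4197 = 31.5579
F = (S − I)·e^(rT) = (334.78 − 31.5579) · e^(0.0341·13/12)
= 303.2221 · e^0.036942 = 303.2221 × 1.037633 = kr 314.63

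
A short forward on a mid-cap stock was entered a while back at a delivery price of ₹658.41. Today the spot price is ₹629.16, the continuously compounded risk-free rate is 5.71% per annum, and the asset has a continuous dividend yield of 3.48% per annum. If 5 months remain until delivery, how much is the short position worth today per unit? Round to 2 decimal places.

Current fair forward for the remaining 5 months: F = S·e^((r − q)·T), (r − q) = 0.0571 − 0.0348 = 0.0223
F = 629.16 · e^(0.0223 × 5/12) = 629.16 × 1.009335 = 635.0332
Value of long forward = (F − K)·e^(−rT) = (635.0332 − 658.41) · e^(−0.0571·5/12)
= -23.3768 × 0.976489 = -22.83
Short position value = −(long value) = ₹22.83

₹22.83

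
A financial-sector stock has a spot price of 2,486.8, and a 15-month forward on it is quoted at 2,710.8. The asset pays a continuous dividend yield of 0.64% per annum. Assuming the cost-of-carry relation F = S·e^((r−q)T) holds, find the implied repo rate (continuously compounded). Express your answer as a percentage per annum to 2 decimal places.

From F = S·e^((r−q)T): (r − q) = ln(F/S)/T
ln(2710.8/2486.8) = ln(1.090076) = 0.086247
(r − q) = 0.086247 / (15/12) = 0.068998
r = ln(F/S)/T + q = 0.068998 + 0.0064 = 0.075398
r = 7.54%

7.54%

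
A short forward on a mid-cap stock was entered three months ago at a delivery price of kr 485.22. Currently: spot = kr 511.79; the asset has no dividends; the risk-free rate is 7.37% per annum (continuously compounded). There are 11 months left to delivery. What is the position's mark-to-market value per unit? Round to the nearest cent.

Current fair forward for the remaining 11 months: F = S·e^(r·T), r = 0.0737
F = 511.79 · e^(0.0737 × 11/12) = 511.79 × 1.069893 = 547.5605
Value of long forward = (F − K)·e^(−rT) = (547.5605 − 485.22) · e^(−0.0737·11/12)
= 62.3405 × 0.934673 = 58.27
Short position value = −(long value) = -kr 58.27

-kr 58.27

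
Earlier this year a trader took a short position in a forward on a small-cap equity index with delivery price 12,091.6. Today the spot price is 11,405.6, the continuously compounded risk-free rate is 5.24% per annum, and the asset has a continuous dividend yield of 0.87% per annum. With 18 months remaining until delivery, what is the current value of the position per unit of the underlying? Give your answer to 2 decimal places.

-80.13

Current fair forward for the remaining 18 months: F = S·e^((r − q)·T), (r − q) = 0.0524 − 0.0087 = 0.0437
F = 11405.6 · e^(0.0437 × 18/12) = 11405.6 × 1.06774612 = 12178.2851
Value of long forward = (F − K)·e^(−rT) = (12178.2851 − 12091.6) · e^(−0.0524·18/12)
= 86.6851 × 0.92440961 = 80.13
Short position value = −(long value) = -80.13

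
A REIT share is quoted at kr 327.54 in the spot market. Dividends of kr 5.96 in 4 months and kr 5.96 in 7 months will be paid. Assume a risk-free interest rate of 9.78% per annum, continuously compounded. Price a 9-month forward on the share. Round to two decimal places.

PV(dividends) I = 5.96·e^(−0.0978·4/12) + 5.96·e^(−0.0978·7/12)
I = 5.7688 + 5.6295 = 11.3983
F = (S − I)·e^(rT) = (327.54 − 11.3983) · e^(0.0978·9/12)
= 316.1417 · e^0.073350 = 316.1417 × 1.076107 = kr 340.20

kr 340.20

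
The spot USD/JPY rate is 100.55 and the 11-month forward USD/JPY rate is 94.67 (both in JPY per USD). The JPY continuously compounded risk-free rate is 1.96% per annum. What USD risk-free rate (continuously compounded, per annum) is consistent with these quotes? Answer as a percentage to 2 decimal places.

F = S·e^((r_JPY − r_USD)T) ⇒ r_USD = r_JPY − ln(F/S)/T
ln(94.67/100.55) = -0.060258; /(11/12) = -0.065736
r_USD = 0.0196 + 0.065736 = 0.085336
r_USD = 8.53%

8.53%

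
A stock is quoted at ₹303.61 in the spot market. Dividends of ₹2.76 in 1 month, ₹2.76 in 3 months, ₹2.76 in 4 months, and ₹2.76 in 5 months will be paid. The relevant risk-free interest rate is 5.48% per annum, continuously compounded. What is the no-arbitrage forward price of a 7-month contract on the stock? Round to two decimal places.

₹302.24

PV(dividends) I = 2.76·e^(−0.0548·1/12) + 2.76·e^(−0.0548·3/12) + 2.76·e^(−0.0548·4/12) + 2.76·e^(−0.0548·5/12)
I = 2.7474 + 2.7224 + 2.7100 + 2.6977 = 10.8775
F = (S − I)·e^(rT) = (303.61 − 10.8775) · e^(0.0548·7/12)
= 292.7325 · e^0.031967 = 292.7325 × 1.032483 = ₹302.24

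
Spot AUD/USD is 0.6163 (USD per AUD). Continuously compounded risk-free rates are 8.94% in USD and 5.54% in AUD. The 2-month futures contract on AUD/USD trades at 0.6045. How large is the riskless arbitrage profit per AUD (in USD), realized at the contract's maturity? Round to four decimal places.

0.0153 per AUD (in USD)

Fair futures: F* = S·e^(carry·T), with carry = (r_USD − r_AUD) = 0.0894 − 0.0554 = 0.0340
F* = 0.6163 · e^(0.0340 × 2/12) = 0.6163 · e^0.005667 = 0.6163 × 1.005683 = 0.6198
Market 0.6045 < fair 0.6198: forward underpriced → reverse cash-and-carry (short spot, go long the forward).
At maturity, profit = |F_mkt − F*| = |0.6045 − 0.6198| = 0.0153 per AUD (in USD)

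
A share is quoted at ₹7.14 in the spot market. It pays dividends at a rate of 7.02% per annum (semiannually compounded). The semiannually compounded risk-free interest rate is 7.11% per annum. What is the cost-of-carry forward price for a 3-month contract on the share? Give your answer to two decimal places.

F = S · (1+r/2)^(2T) / (1+q/2)^(2T)
= 7.14 × 1.017620 / 1.017399 = 7.14 × 1.000217
F = ₹7.14

₹7.14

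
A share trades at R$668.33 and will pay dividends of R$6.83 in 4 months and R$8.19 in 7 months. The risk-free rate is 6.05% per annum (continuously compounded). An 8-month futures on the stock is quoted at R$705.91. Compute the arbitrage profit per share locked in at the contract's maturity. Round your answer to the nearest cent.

PV(dividends) I = 6.83·e^(−0.0605·4/12) + 8.19·e^(−0.0605·7/12) = 14.5996
Fair futures F* = (S − I)·e^(rT) = (668.33 − 14.5996)·e^0.040333 = 653.7304 × 1.041157 = 680.6360
Market R$705.91 > fair 680.6360: forward overpriced → cash-and-carry (borrow at r, buy the stock and collect the dividends, short the forward).
Profit at T = |F_mkt − F*| = |705.91 − 680.6360| = R$25.27 per share

R$25.27 per share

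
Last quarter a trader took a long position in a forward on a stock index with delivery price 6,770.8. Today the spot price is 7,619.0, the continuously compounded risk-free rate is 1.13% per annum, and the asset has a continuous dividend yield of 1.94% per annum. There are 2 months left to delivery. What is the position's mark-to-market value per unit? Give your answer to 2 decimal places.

Current fair forward for the remaining 2 months: F = S·e^((r − q)·T), (r − q) = 0.0113 − 0.0194 = -0.0081
F = 7619.0 · e^(-0.0081 × 2/12) = 7619.0 × 0.99865091 = 7608.7213
Value of long forward = (F − K)·e^(−rT) = (7608.7213 − 6770.8) · e^(−0.0113·2/12)
= 837.9213 × 0.99811844 = 836.34

836.34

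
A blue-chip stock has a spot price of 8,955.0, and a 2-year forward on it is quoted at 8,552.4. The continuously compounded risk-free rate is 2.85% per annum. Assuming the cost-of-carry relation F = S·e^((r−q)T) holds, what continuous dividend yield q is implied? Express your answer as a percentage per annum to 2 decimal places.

From F = S·e^((r−q)T): (r − q) = ln(F/S)/T
ln(8552.4/8955.0) = ln(0.955042) = -0.046000
(r − q) = -0.046000 / (2) = -0.023000
q = r − ln(F/S)/T = 0.0285 + 0.023000 = 0.051500
q = 5.15%

5.15%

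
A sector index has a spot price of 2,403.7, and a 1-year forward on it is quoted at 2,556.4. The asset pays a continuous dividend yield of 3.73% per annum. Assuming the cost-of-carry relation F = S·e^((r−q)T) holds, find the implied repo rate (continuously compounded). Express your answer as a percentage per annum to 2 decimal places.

9.89%

From F = S·e^((r−q)T): (r − q) = ln(F/S)/T
ln(2556.4/2403.7) = ln(1.063527) = 0.061591
(r − q) = 0.061591 / (12/12) = 0.061591
r = ln(F/S)/T + q = 0.061591 + 0.0373 = 0.098891
r = 9.89%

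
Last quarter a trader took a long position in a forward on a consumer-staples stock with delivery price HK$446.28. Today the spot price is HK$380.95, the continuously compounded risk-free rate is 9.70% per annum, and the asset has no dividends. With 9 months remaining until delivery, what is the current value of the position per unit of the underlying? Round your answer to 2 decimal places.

-HK$34.02

Current fair forward for the remaining 9 months: F = S·e^(r·T), r = 0.0970
F = 380.95 · e^(0.0970 × 9/12) = 380.95 × 1.075462 = 409.6972
Value of long forward = (F − K)·e^(−rT) = (409.6972 − 446.28) · e^(−0.0970·9/12)
= -36.5828 × 0.929833 = -34.02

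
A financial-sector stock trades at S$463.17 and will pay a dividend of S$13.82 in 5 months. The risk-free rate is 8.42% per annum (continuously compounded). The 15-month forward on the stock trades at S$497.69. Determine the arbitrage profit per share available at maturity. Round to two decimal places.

PV(dividends) I = 13.82·e^(−0.0842·5/12) = 13.3436
Fair forward F* = (S − I)·e^(rT) = (463.17 − 13.3436)·e^0.105250 = 449.8264 × 1.110988 = 499.7517
Market S$497.69 < fair 499.7517: forward underpriced → reverse cash-and-carry (short the stock, invest proceeds at r, pay the dividends, go long the forward).
Profit at T = |F_mkt − F*| = |497.69 − 499.7517| = S$2.06 per share

S$2.06 per share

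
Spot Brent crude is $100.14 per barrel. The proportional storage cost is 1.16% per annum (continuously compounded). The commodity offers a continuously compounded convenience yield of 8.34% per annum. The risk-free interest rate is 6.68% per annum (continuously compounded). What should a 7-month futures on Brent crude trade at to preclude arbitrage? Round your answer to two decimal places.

Net carry = r + u − y = 0.0668 + 0.0116 − 0.0834 = -0.0050
F = S·e^((r+u−y)T) = 100.14 · e^(-0.0050 × 7/12) = 100.14 · e^-0.002917
= 100.14 × 0.997087 = $99.85 per barrel

$99.85 per barrel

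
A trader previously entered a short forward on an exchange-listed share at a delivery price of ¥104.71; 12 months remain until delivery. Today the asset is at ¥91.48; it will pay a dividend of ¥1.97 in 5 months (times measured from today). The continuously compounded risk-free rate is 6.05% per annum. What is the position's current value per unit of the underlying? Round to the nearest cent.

¥9.00

PV(remaining dividends) I = 1.97·e^(−0.0605·5/12) = 1.9210
Current forward F = (S − I)·e^(rT) = (91.48 − 1.9210)·e^(0.0605·12/12) = 89.5590 × 1.062368 = 95.1446
Value (long) = (F − K)·e^(−rT) = (95.1446 − 104.71) × 0.941294 = -9.0039
Short position value = −(long value) = ¥9.00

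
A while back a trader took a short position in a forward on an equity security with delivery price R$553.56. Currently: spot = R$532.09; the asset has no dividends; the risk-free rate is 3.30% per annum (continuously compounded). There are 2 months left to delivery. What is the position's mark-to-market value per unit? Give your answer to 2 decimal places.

R$18.43

Current fair forward for the remaining 2 months: F = S·e^(r·T), r = 0.0330
F = 532.09 · e^(0.0330 × 2/12) = 532.09 × 1.005515 = 535.0245
Value of long forward = (F − K)·e^(−rT) = (535.0245 − 553.56) · e^(−0.0330·2/12)
= -18.5355 × 0.994515 = -18.43
Short position value = −(long value) = R$18.43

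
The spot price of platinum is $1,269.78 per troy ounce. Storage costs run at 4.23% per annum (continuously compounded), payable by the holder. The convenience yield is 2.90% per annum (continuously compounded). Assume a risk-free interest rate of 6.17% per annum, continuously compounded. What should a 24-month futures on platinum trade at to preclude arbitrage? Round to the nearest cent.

Net carry = r + u − y = 0.0617 + 0.0423 − 0.0290 = 0.0750
F = S·e^((r+u−y)T) = 1269.78 · e^(0.0750 × 24/12) = 1269.78 · e^0.15000000
= 1269.78 × 1.16183424 = $1,475.27 per troy ounce

$1,475.27 per troy ounce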